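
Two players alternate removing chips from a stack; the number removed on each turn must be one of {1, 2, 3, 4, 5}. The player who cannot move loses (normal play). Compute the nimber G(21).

G(0) = 0
G(1) = mex{0} = 1
G(2) = mex{1,0} = 2
G(3) = mex{2,1,0} = 3
G(4) = mex{3,2,1,0} = 4
G(5) = mex{4,3,2,1,0} = 5
G(6) = mex{5,4,3,2,1} = 0
G(7) = mex{0,5,4,3,2} = 1
G(8) = mex{1,0,5,4,3} = 2
G(9) = mex{2,1,0,5,4} = 3
G(10) = mex{3,2,1,0,5} = 4
G(11) = mex{4,3,2,1,0} = 5
G(12) = mex{5,4,3,2,1} = 0
G(13) = mex{0,5,4,3,2} = 1
G(14) = mex{1,0,5,4,3} = 2
G(15) = mex{2,1,0,5,4} = 3
G(16) = mex{3,2,1,0,5} = 4
G(17) = mex{4,3,2,1,0} = 5
G(18) = mex{5,4,3,2,1} = 0
G(19) = mex{0,5,4,3,2} = 1
G(20) = mex{1,0,5,4,3} = 2
G(21) = mex{2,1,0,5,4} = 3

3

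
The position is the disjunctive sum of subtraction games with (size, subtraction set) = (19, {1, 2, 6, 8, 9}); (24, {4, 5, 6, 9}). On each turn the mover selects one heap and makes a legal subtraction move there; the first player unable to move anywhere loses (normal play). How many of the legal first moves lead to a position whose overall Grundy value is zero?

0

Heap A, S = {1, 2, 6, 8, 9}:
n :  0  1  2  3  4  5  6  7  8  9 10 11 12 13 14 15 16 17 18 19
G :  0  1  2  0  1  2  3  0  1  2  0  1  2  3  0  1  2  0  1  2
G_A(19) = 2.
Heap B, S = {4, 5, 6, 9}:
G(0) = 0
G(1) = mex{} = 0
G(2) = mex{} = 0
G(3) = mex{} = 0
G(4) = mex{0} = 1
G(5) = mex{0,0} = 1
G(6) = mex{0,0,0} = 1
G(7) = mex{0,0,0} = 1
G(8) = mex{1,0,0} = 2
G(9) = mex{1,1,0,0} = 2
G(10) = mex{1,1,1,0} = 2
G(11) = mex{1,1,1,0} = 2
G(12) = mex{2,1,1,0} = 3
G(13) = mex{2,2,1,1} = 0
G(14) = mex{2,2,2,1} = 0
G(15) = mex{2,2,2,1} = 0
G(16) = mex{3,2,2,1} = 0
G(17) = mex{0,3,2,2} = 1
G(18) = mex{0,0,3,2} = 1
G(19) = mex{0,0,0,2} = 1
G(20) = mex{0,0,0,2} = 1
G(21) = mex{1,0,0,3} = 2
G(22) = mex{1,1,0,0} = 2
G(23) = mex{1,1,1,0} = 2
G(24) = mex{1,1,1,0} = 2
G_B(24) = 2.
Combined Grundy value = 2 ⊕ 2 = 0.
A winning move leaves total XOR = 0, i.e. changes one component's Grundy value g to g ⊕ X where X is the current total.
Heap A: target g' = 2⊕0 = 2, but every legal move changes the Grundy value (mex property), so 0 moves.
Heap B: target g' = 2⊕0 = 2, but every legal move changes the Grundy value (mex property), so 0 moves.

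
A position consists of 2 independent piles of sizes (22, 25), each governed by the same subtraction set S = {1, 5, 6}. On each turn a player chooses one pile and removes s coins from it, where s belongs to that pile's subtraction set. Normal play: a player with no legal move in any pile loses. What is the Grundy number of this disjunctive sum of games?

1

All piles use S = {1, 5, 6}:
n :  0  1  2  3  4  5  6  7  8  9 10 11 12 13 14 15 16 17 18 19 20 21 22 23 24 25
G :  0  1  0  1  0  1  2  3  2  3  2  0  1  0  1  0  1  2  3  2  3  2  0  1  0  1
Pile A: G(22) = 0.
Pile B: G(25) = 1.
Combined Grundy value = 0 ⊕ 1 = 1.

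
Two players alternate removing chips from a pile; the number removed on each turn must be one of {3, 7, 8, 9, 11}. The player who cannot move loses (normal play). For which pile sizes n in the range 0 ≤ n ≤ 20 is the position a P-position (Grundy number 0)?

G(0) = 0
G(1) = mex{} = 0
G(2) = mex{} = 0
G(3) = mex{0} = 1
G(4) = mex{0} = 1
G(5) = mex{0} = 1
G(6) = mex{1} = 0
G(7) = mex{1,0} = 2
G(8) = mex{1,0,0} = 2
G(9) = mex{0,0,0,0} = 1
G(10) = mex{2,1,0,0} = 3
G(11) = mex{2,1,1,0,0} = 3
G(12) = mex{1,1,1,1,0} = 2
G(13) = mex{3,0,1,1,0} = 2
G(14) = mex{3,2,0,1,1} = 4
G(15) = mex{2,2,2,0,1} = 3
G(16) = mex{2,1,2,2,1} = 0
G(17) = mex{4,3,1,2,0} = 5
G(18) = mex{3,3,3,1,2} = 0
G(19) = mex{0,2,3,3,2} = 1
G(20) = mex{5,2,2,3,1} = 0
P-positions are exactly the n with G(n) = 0.

0, 1, 2, 6, 16, 18, 20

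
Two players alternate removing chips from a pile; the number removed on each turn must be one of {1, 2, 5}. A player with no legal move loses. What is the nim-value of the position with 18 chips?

n :  0  1  2  3  4  5  6  7  8  9 10 11 12 13 14 15 16 17 18
G :  0  1  2  0  1  2  0  1  2  0  1  2  0  1  2  0  1  2  0

0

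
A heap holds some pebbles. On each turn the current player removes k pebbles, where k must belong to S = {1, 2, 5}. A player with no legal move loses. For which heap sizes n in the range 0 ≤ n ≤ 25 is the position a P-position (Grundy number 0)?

n :  0  1  2  3  4  5  6  7  8  9 10 11 12 13 14 15 16 17 18 19 20 21 22 23 24 25
G :  0  1  2  0  1  2  0  1  2  0  1  2  0  1  2  0  1  2  0  1  2  0  1  2  0  1
P-positions are exactly the n with G(n) = 0.

0, 3, 6, 9, 12, 15, 18, 21, 24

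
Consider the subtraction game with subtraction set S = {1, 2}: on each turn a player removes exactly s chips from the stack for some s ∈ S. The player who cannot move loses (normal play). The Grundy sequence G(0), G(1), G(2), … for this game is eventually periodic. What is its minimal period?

3

n :  0  1  2  3  4  5  6  7  8  9 10 11 12 13 14
G :  0  1  2  0  1  2  0  1  2  0  1  2  0  1  2
G(n+3) = G(n) holds for n = 0,…,1 (a full window of length max(S) = 2), so the sequence is purely periodic with period 3.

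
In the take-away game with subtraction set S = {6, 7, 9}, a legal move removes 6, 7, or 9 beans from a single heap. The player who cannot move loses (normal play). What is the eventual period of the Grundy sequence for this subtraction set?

n :  0  1  2  3  4  5  6  7  8  9 10 11 12 13 14 15 16 17 18 19 20 21 22 23 24 25 26 27 28 29 30 31
G :  0  0  0  0  0  0  1  1  1  1  1  1  2  2  2  0  0  0  0  0  0  1  1  1  1  1  1  2  2  2  0  0
G(n+15) = G(n) holds for n = 0,…,8 (a full window of length max(S) = 9), so the sequence is purely periodic with period 15.

15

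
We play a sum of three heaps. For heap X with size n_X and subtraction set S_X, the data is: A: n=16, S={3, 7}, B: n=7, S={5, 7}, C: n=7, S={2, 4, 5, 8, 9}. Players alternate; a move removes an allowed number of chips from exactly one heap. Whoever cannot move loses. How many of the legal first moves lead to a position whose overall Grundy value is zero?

Heap A, S = {3, 7}:
n :  0  1  2  3  4  5  6  7  8  9 10 11 12 13 14 15 16
G :  0  0  0  1  1  1  0  2  2  1  0  0  0  1  1  1  0
G_A(16) = 0.
Heap B, S = {5, 7}:
G(0) = 0
G(1) = mex{} = 0
G(2) = mex{} = 0
G(3) = mex{} = 0
G(4) = mex{} = 0
G(5) = mex{0} = 1
G(6) = mex{0} = 1
G(7) = mex{0,0} = 1
G_B(7) = 1.
Heap C, S = {2, 4, 5, 8, 9}:
n : 0 1 2 3 4 5 6 7
G : 0 0 1 1 2 2 3 0
G_C(7) = 0.
Combined Grundy value = 0 ⊕ 1 ⊕ 0 = 1.
A winning move leaves total XOR = 0, i.e. changes one component's Grundy value g to g ⊕ X where X is the current total.
Heap A: need g' = 0⊕1 = 1. Options: 16−3→G=1, 16−7→G=1. Hits: 2.
Heap B: need g' = 1⊕1 = 0. Options: 7−5→G=0, 7−7→G=0. Hits: 2.
Heap C: need g' = 0⊕1 = 1. Options: 7−2→G=2, 7−4→G=1, 7−5→G=1. Hits: 2.

6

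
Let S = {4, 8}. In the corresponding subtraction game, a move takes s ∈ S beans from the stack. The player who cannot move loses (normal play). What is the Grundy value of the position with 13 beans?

n :  0  1  2  3  4  5  6  7  8  9 10 11 12 13
G :  0  0  0  0  1  1  1  1  2  2  2  2  0  0

0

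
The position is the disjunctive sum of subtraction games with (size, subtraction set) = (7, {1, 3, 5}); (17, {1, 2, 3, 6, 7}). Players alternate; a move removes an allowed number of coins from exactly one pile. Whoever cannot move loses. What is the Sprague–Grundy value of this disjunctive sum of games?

0

Pile A, S = {1, 3, 5}:
G(0) = 0
G(1) = mex{0} = 1
G(2) = mex{1} = 0
G(3) = mex{0,0} = 1
G(4) = mex{1,1} = 0
G(5) = mex{0,0,0} = 1
G(6) = mex{1,1,1} = 0
G(7) = mex{0,0,0} = 1
G_A(7) = 1.
Pile B, S = {1, 2, 3, 6, 7}:
n :  0  1  2  3  4  5  6  7  8  9 10 11 12 13 14 15 16 17
G :  0  1  2  3  0  1  2  3  0  1  2  3  0  1  2  3  0  1
G_B(17) = 1.
Combined Grundy value = 1 ⊕ 1 = 0.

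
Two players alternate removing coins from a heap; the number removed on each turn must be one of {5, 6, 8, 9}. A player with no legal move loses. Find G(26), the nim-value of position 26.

n :  0  1  2  3  4  5  6  7  8  9 10 11 12 13 14 15 16 17 18 19 20 21 22 23 24 25 26
G :  0  0  0  0  0  1  1  1  1  1  2  2  2  2  0  0  0  0  0  1  1  1  1  1  2  2  2

2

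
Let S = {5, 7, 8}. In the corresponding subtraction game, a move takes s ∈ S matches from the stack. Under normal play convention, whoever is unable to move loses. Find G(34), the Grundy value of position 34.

1

G(0) = 0
G(1) = mex{} = 0
G(2) = mex{} = 0
G(3) = mex{} = 0
G(4) = mex{} = 0
G(5) = mex{0} = 1
G(6) = mex{0} = 1
G(7) = mex{0,0} = 1
G(8) = mex{0,0,0} = 1
G(9) = mex{0,0,0} = 1
G(10) = mex{1,0,0} = 2
G(11) = mex{1,0,0} = 2
G(12) = mex{1,1,0} = 2
G(13) = mex{1,1,1} = 0
G(14) = mex{1,1,1} = 0
G(15) = mex{2,1,1} = 0
G(16) = mex{2,1,1} = 0
G(17) = mex{2,2,1} = 0
G(18) = mex{0,2,2} = 1
G(19) = mex{0,2,2} = 1
G(20) = mex{0,0,2} = 1
G(21) = mex{0,0,0} = 1
G(22) = mex{0,0,0} = 1
G(23) = mex{1,0,0} = 2
G(24) = mex{1,0,0} = 2
G(25) = mex{1,1,0} = 2
G(26) = mex{1,1,1} = 0
G(27) = mex{1,1,1} = 0
G(28) = mex{2,1,1} = 0
G(29) = mex{2,1,1} = 0
G(30) = mex{2,2,1} = 0
G(31) = mex{0,2,2} = 1
G(32) = mex{0,2,2} = 1
G(33) = mex{0,0,2} = 1
G(34) = mex{0,0,0} = 1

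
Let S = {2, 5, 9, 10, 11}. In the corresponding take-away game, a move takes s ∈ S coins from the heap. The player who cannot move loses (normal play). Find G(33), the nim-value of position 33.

G(0) = 0
G(1) = mex{} = 0
G(2) = mex{0} = 1
G(3) = mex{0} = 1
G(4) = mex{1} = 0
G(5) = mex{1,0} = 2
G(6) = mex{0,0} = 1
G(7) = mex{2,1} = 0
G(8) = mex{1,1} = 0
G(9) = mex{0,0,0} = 1
G(10) = mex{0,2,0,0} = 1
G(11) = mex{1,1,1,0,0} = 2
G(12) = mex{1,0,1,1,0} = 2
G(13) = mex{2,0,0,1,1} = 3
G(14) = mex{2,1,2,0,1} = 3
G(15) = mex{3,1,1,2,0} = 4
G(16) = mex{3,2,0,1,2} = 4
G(17) = mex{4,2,0,0,1} = 3
G(18) = mex{4,3,1,0,0} = 2
G(19) = mex{3,3,1,1,0} = 2
G(20) = mex{2,4,2,1,1} = 0
G(21) = mex{2,4,2,2,1} = 0
G(22) = mex{0,3,3,2,2} = 1
G(23) = mex{0,2,3,3,2} = 1
G(24) = mex{1,2,4,3,3} = 0
G(25) = mex{1,0,4,4,3} = 2
G(26) = mex{0,0,3,4,4} = 1
G(27) = mex{2,1,2,3,4} = 0
G(28) = mex{1,1,2,2,3} = 0
G(29) = mex{0,0,0,2,2} = 1
G(30) = mex{0,2,0,0,2} = 1
G(31) = mex{1,1,1,0,0} = 2
G(32) = mex{1,0,1,1,0} = 2
G(33) = mex{2,0,0,1,1} = 3

3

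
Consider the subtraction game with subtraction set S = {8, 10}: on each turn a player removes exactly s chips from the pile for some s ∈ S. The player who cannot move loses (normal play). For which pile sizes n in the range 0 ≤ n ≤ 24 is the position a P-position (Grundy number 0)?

0, 1, 2, 3, 4, 5, 6, 7, 18, 19, 20, 21, 22, 23, 24

n :  0  1  2  3  4  5  6  7  8  9 10 11 12 13 14 15 16 17 18 19 20 21 22 23 24
G :  0  0  0  0  0  0  0  0  1  1  1  1  1  1  1  1  2  2  0  0  0  0  0  0  0
P-positions are exactly the n with G(n) = 0.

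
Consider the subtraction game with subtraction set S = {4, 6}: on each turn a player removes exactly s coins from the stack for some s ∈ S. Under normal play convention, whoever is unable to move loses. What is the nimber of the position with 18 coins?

G(0) = 0
G(1) = mex{} = 0
G(2) = mex{} = 0
G(3) = mex{} = 0
G(4) = mex{0} = 1
G(5) = mex{0} = 1
G(6) = mex{0,0} = 1
G(7) = mex{0,0} = 1
G(8) = mex{1,0} = 2
G(9) = mex{1,0} = 2
G(10) = mex{1,1} = 0
G(11) = mex{1,1} = 0
G(12) = mex{2,1} = 0
G(13) = mex{2,1} = 0
G(14) = mex{0,2} = 1
G(15) = mex{0,2} = 1
G(16) = mex{0,0} = 1
G(17) = mex{0,0} = 1
G(18) = mex{1,0} = 2

2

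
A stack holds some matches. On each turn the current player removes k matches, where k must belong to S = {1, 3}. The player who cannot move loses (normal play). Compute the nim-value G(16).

G(0) = 0
G(1) = mex{0} = 1
G(2) = mex{1} = 0
G(3) = mex{0,0} = 1
G(4) = mex{1,1} = 0
G(5) = mex{0,0} = 1
G(6) = mex{1,1} = 0
G(7) = mex{0,0} = 1
G(8) = mex{1,1} = 0
G(9) = mex{0,0} = 1
G(10) = mex{1,1} = 0
G(11) = mex{0,0} = 1
G(12) = mex{1,1} = 0
G(13) = mex{0,0} = 1
G(14) = mex{1,1} = 0
G(15) = mex{0,0} = 1
G(16) = mex{1,1} = 0

0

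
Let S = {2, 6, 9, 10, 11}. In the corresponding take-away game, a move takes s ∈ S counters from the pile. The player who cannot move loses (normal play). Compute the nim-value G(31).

3

n :  0  1  2  3  4  5  6  7  8  9 10 11 12 13 14 15 16 17 18 19 20 21 22 23 24 25 26 27 28 29 30 31
G :  0  0  1  1  0  0  1  1  0  2  1  3  2  2  3  3  2  2  3  3  0  0  1  1  0  0  1  1  0  2  1  3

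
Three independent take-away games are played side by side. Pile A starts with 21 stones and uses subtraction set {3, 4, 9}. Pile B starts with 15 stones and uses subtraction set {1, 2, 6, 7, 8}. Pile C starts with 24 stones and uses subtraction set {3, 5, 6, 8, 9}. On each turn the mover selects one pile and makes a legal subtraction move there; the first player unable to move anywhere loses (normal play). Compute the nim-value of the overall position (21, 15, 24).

Pile A, S = {3, 4, 9}:
n :  0  1  2  3  4  5  6  7  8  9 10 11 12 13 14 15 16 17 18 19 20 21
G :  0  0  0  1  1  1  2  0  0  3  1  1  2  0  0  0  1  1  1  2  0  0
G_A(21) = 0.
Pile B, S = {1, 2, 6, 7, 8}:
G(0) = 0
G(1) = mex{0} = 1
G(2) = mex{1,0} = 2
G(3) = mex{2,1} = 0
G(4) = mex{0,2} = 1
G(5) = mex{1,0} = 2
G(6) = mex{2,1,0} = 3
G(7) = mex{3,2,1,0} = 4
G(8) = mex{4,3,2,1,0} = 5
G(9) = mex{5,4,0,2,1} = 3
G(10) = mex{3,5,1,0,2} = 4
G(11) = mex{4,3,2,1,0} = 5
G(12) = mex{5,4,3,2,1} = 0
G(13) = mex{0,5,4,3,2} = 1
G(14) = mex{1,0,5,4,3} = 2
G(15) = mex{2,1,3,5,4} = 0
G_B(15) = 0.
Pile C, S = {3, 5, 6, 8, 9}:
n :  0  1  2  3  4  5  6  7  8  9 10 11 12 13 14 15 16 17 18 19 20 21 22 23 24
G :  0  0  0  1  1  1  2  2  2  3  3  3  0  0  0  1  1  1  2  2  2  3  3  3  0
G_C(24) = 0.
Combined Grundy value = 0 ⊕ 0 ⊕ 0 = 0.

0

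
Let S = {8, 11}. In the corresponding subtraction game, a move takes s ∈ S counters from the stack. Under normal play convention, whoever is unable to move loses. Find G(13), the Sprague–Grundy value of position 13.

1

G(0) = 0
G(1) = mex{} = 0
G(2) = mex{} = 0
G(3) = mex{} = 0
G(4) = mex{} = 0
G(5) = mex{} = 0
G(6) = mex{} = 0
G(7) = mex{} = 0
G(8) = mex{0} = 1
G(9) = mex{0} = 1
G(10) = mex{0} = 1
G(11) = mex{0,0} = 1
G(12) = mex{0,0} = 1
G(13) = mex{0,0} = 1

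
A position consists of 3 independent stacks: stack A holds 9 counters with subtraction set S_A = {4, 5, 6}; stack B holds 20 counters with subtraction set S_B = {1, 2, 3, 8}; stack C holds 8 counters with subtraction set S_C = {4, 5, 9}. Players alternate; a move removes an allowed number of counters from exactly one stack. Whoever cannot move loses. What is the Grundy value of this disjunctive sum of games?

Stack A, S = {4, 5, 6}:
G(0) = 0
G(1) = mex{} = 0
G(2) = mex{} = 0
G(3) = mex{} = 0
G(4) = mex{0} = 1
G(5) = mex{0,0} = 1
G(6) = mex{0,0,0} = 1
G(7) = mex{0,0,0} = 1
G(8) = mex{1,0,0} = 2
G(9) = mex{1,1,0} = 2
G_A(9) = 2.
Stack B, S = {1, 2, 3, 8}:
n :  0  1  2  3  4  5  6  7  8  9 10 11 12 13 14 15 16 17 18 19 20
G :  0  1  2  3  0  1  2  3  4  0  1  2  3  0  1  2  3  4  0  1  2
G_B(20) = 2.
Stack C, S = {4, 5, 9}:
G(0) = 0
G(1) = mex{} = 0
G(2) = mex{} = 0
G(3) = mex{} = 0
G(4) = mex{0} = 1
G(5) = mex{0,0} = 1
G(6) = mex{0,0} = 1
G(7) = mex{0,0} = 1
G(8) = mex{1,0} = 2
G_C(8) = 2.
Combined Grundy value = 2 ⊕ 2 ⊕ 2 = 2.

2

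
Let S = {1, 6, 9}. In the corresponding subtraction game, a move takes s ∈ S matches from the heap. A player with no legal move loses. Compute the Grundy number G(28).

n :  0  1  2  3  4  5  6  7  8  9 10 11 12 13 14 15 16 17 18 19 20 21 22 23 24 25 26 27 28
G :  0  1  0  1  0  1  2  0  1  2  3  2  0  1  0  1  2  0  1  0  1  2  0  1  0  1  2  0  1

1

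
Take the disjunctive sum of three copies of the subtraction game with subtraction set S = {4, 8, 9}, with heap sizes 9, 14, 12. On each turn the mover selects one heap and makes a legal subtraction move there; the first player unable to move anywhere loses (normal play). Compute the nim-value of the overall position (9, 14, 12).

1

All heaps use S = {4, 8, 9}:
n :  0  1  2  3  4  5  6  7  8  9 10 11 12 13 14
G :  0  0  0  0  1  1  1  1  2  2  2  2  3  0  0
Heap A: G(9) = 2.
Heap B: G(14) = 0.
Heap C: G(12) = 3.
Combined Grundy value = 2 ⊕ 0 ⊕ 3 = 1.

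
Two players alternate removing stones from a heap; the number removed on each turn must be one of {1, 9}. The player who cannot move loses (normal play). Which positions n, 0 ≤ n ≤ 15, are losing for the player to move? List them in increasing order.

n :  0  1  2  3  4  5  6  7  8  9 10 11 12 13 14 15
G :  0  1  0  1  0  1  0  1  0  1  0  1  0  1  0  1
P-positions are exactly the n with G(n) = 0.

0, 2, 4, 6, 8, 10, 12, 14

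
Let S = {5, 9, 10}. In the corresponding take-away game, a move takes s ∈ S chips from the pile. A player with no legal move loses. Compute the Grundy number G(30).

0

n :  0  1  2  3  4  5  6  7  8  9 10 11 12 13 14 15 16 17 18 19 20 21 22 23 24 25 26 27 28 29 30
G :  0  0  0  0  0  1  1  1  1  1  2  2  2  2  2  0  0  0  0  0  1  1  1  1  1  2  2  2  2  2  0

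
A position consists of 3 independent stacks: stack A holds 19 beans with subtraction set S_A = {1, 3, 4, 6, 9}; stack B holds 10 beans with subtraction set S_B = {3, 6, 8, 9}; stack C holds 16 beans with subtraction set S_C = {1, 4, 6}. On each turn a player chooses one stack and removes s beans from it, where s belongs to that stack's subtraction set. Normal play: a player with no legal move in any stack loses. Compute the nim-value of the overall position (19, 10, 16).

2

Stack A, S = {1, 3, 4, 6, 9}:
G(0) = 0
G(1) = mex{0} = 1
G(2) = mex{1} = 0
G(3) = mex{0,0} = 1
G(4) = mex{1,1,0} = 2
G(5) = mex{2,0,1} = 3
G(6) = mex{3,1,0,0} = 2
G(7) = mex{2,2,1,1} = 0
G(8) = mex{0,3,2,0} = 1
G(9) = mex{1,2,3,1,0} = 4
G(10) = mex{4,0,2,2,1} = 3
G(11) = mex{3,1,0,3,0} = 2
G(12) = mex{2,4,1,2,1} = 0
G(13) = mex{0,3,4,0,2} = 1
G(14) = mex{1,2,3,1,3} = 0
G(15) = mex{0,0,2,4,2} = 1
G(16) = mex{1,1,0,3,0} = 2
G(17) = mex{2,0,1,2,1} = 3
G(18) = mex{3,1,0,0,4} = 2
G(19) = mex{2,2,1,1,3} = 0
G_A(19) = 0.
Stack B, S = {3, 6, 8, 9}:
G(0) = 0
G(1) = mex{} = 0
G(2) = mex{} = 0
G(3) = mex{0} = 1
G(4) = mex{0} = 1
G(5) = mex{0} = 1
G(6) = mex{1,0} = 2
G(7) = mex{1,0} = 2
G(8) = mex{1,0,0} = 2
G(9) = mex{2,1,0,0} = 3
G(10) = mex{2,1,0,0} = 3
G_B(10) = 3.
Stack C, S = {1, 4, 6}:
n :  0  1  2  3  4  5  6  7  8  9 10 11 12 13 14 15 16
G :  0  1  0  1  2  0  1  0  1  2  0  1  0  1  2  0  1
G_C(16) = 1.
Combined Grundy value = 0 ⊕ 3 ⊕ 1 = 2.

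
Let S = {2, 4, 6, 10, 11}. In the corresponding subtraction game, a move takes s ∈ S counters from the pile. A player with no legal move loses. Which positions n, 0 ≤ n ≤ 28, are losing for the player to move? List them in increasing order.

G(0) = 0
G(1) = mex{} = 0
G(2) = mex{0} = 1
G(3) = mex{0} = 1
G(4) = mex{1,0} = 2
G(5) = mex{1,0} = 2
G(6) = mex{2,1,0} = 3
G(7) = mex{2,1,0} = 3
G(8) = mex{3,2,1} = 0
G(9) = mex{3,2,1} = 0
G(10) = mex{0,3,2,0} = 1
G(11) = mex{0,3,2,0,0} = 1
G(12) = mex{1,0,3,1,0} = 2
G(13) = mex{1,0,3,1,1} = 2
G(14) = mex{2,1,0,2,1} = 3
G(15) = mex{2,1,0,2,2} = 3
G(16) = mex{3,2,1,3,2} = 0
G(17) = mex{3,2,1,3,3} = 0
G(18) = mex{0,3,2,0,3} = 1
G(19) = mex{0,3,2,0,0} = 1
G(20) = mex{1,0,3,1,0} = 2
G(21) = mex{1,0,3,1,1} = 2
G(22) = mex{2,1,0,2,1} = 3
G(23) = mex{2,1,0,2,2} = 3
G(24) = mex{3,2,1,3,2} = 0
G(25) = mex{3,2,1,3,3} = 0
G(26) = mex{0,3,2,0,3} = 1
G(27) = mex{0,3,2,0,0} = 1
G(28) = mex{1,0,3,1,0} = 2
P-positions are exactly the n with G(n) = 0.

0, 1, 8, 9, 16, 17, 24, 25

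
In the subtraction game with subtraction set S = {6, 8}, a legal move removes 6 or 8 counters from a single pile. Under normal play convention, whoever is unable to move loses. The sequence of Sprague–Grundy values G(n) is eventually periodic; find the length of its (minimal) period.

14

G(0) = 0
G(1) = mex{} = 0
G(2) = mex{} = 0
G(3) = mex{} = 0
G(4) = mex{} = 0
G(5) = mex{} = 0
G(6) = mex{0} = 1
G(7) = mex{0} = 1
G(8) = mex{0,0} = 1
G(9) = mex{0,0} = 1
G(10) = mex{0,0} = 1
G(11) = mex{0,0} = 1
G(12) = mex{1,0} = 2
G(13) = mex{1,0} = 2
G(14) = mex{1,1} = 0
G(15) = mex{1,1} = 0
G(16) = mex{1,1} = 0
G(17) = mex{1,1} = 0
G(18) = mex{2,1} = 0
G(19) = mex{2,1} = 0
G(20) = mex{0,2} = 1
G(21) = mex{0,2} = 1
G(22) = mex{0,0} = 1
G(23) = mex{0,0} = 1
G(24) = mex{0,0} = 1
G(25) = mex{0,0} = 1
G(26) = mex{1,0} = 2
G(27) = mex{1,0} = 2
G(28) = mex{1,1} = 0
G(29) = mex{1,1} = 0
G(n+14) = G(n) holds for n = 0,…,7 (a full window of length max(S) = 8), so the sequence is purely periodic with period 14.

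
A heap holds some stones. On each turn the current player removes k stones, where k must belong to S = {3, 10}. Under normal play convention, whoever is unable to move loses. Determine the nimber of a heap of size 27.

n :  0  1  2  3  4  5  6  7  8  9 10 11 12 13 14 15 16 17 18 19 20 21 22 23 24 25 26 27
G :  0  0  0  1  1  1  0  0  0  1  1  1  2  0  0  0  1  1  1  0  0  0  1  1  1  2  0  0

0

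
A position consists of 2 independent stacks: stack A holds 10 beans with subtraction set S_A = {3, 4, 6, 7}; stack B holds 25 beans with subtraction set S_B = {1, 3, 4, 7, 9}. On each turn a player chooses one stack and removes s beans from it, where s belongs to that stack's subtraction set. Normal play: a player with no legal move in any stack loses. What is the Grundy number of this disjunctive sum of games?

1

Stack A, S = {3, 4, 6, 7}:
G(0) = 0
G(1) = mex{} = 0
G(2) = mex{} = 0
G(3) = mex{0} = 1
G(4) = mex{0,0} = 1
G(5) = mex{0,0} = 1
G(6) = mex{1,0,0} = 2
G(7) = mex{1,1,0,0} = 2
G(8) = mex{1,1,0,0} = 2
G(9) = mex{2,1,1,0} = 3
G(10) = mex{2,2,1,1} = 0
G_A(10) = 0.
Stack B, S = {1, 3, 4, 7, 9}:
n :  0  1  2  3  4  5  6  7  8  9 10 11 12 13 14 15 16 17 18 19 20 21 22 23 24 25
G :  0  1  0  1  2  3  2  3  0  1  0  1  2  3  2  3  0  1  0  1  2  3  2  3  0  1
G_B(25) = 1.
Combined Grundy value = 0 ⊕ 1 = 1.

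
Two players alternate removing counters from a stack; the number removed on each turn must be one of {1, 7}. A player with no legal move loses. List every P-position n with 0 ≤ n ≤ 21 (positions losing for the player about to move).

0, 2, 4, 6, 8, 10, 12, 14, 16, 18, 20

G(0) = 0
G(1) = mex{0} = 1
G(2) = mex{1} = 0
G(3) = mex{0} = 1
G(4) = mex{1} = 0
G(5) = mex{0} = 1
G(6) = mex{1} = 0
G(7) = mex{0,0} = 1
G(8) = mex{1,1} = 0
G(9) = mex{0,0} = 1
G(10) = mex{1,1} = 0
G(11) = mex{0,0} = 1
G(12) = mex{1,1} = 0
G(13) = mex{0,0} = 1
G(14) = mex{1,1} = 0
G(15) = mex{0,0} = 1
G(16) = mex{1,1} = 0
G(17) = mex{0,0} = 1
G(18) = mex{1,1} = 0
G(19) = mex{0,0} = 1
G(20) = mex{1,1} = 0
G(21) = mex{0,0} = 1
P-positions are exactly the n with G(n) = 0.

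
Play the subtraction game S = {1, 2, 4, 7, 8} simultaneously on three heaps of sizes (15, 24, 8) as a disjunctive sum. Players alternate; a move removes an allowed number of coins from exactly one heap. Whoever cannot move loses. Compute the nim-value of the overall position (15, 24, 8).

2

All heaps use S = {1, 2, 4, 7, 8}:
n :  0  1  2  3  4  5  6  7  8  9 10 11 12 13 14 15 16 17 18 19 20 21 22 23 24
G :  0  1  2  0  1  2  0  1  2  0  1  2  0  1  2  0  1  2  0  1  2  0  1  2  0
Heap A: G(15) = 0.
Heap B: G(24) = 0.
Heap C: G(8) = 2.
Combined Grundy value = 0 ⊕ 0 ⊕ 2 = 2.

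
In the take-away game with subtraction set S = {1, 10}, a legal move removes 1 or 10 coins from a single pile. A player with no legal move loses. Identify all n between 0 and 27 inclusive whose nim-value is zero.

0, 2, 4, 6, 8, 11, 13, 15, 17, 19, 22, 24, 26

G(0) = 0
G(1) = mex{0} = 1
G(2) = mex{1} = 0
G(3) = mex{0} = 1
G(4) = mex{1} = 0
G(5) = mex{0} = 1
G(6) = mex{1} = 0
G(7) = mex{0} = 1
G(8) = mex{1} = 0
G(9) = mex{0} = 1
G(10) = mex{1,0} = 2
G(11) = mex{2,1} = 0
G(12) = mex{0,0} = 1
G(13) = mex{1,1} = 0
G(14) = mex{0,0} = 1
G(15) = mex{1,1} = 0
G(16) = mex{0,0} = 1
G(17) = mex{1,1} = 0
G(18) = mex{0,0} = 1
G(19) = mex{1,1} = 0
G(20) = mex{0,2} = 1
G(21) = mex{1,0} = 2
G(22) = mex{2,1} = 0
G(23) = mex{0,0} = 1
G(24) = mex{1,1} = 0
G(25) = mex{0,0} = 1
G(26) = mex{1,1} = 0
G(27) = mex{0,0} = 1
P-positions are exactly the n with G(n) = 0.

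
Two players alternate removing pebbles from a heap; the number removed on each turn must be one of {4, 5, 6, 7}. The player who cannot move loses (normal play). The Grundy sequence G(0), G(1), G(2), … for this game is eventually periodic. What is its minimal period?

11

n :  0  1  2  3  4  5  6  7  8  9 10 11 12 13 14 15 16 17 18 19 20 21 22 23
G :  0  0  0  0  1  1  1  1  2  2  2  0  0  0  0  1  1  1  1  2  2  2  0  0
G(n+11) = G(n) holds for n = 0,…,6 (a full window of length max(S) = 7), so the sequence is purely periodic with period 11.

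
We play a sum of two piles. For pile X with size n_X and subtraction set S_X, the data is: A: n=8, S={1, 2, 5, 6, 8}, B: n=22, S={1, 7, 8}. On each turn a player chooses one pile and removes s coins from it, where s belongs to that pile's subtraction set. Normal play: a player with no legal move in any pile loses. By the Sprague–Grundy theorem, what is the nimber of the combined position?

0

Pile A, S = {1, 2, 5, 6, 8}:
n : 0 1 2 3 4 5 6 7 8
G : 0 1 2 0 1 2 3 0 1
G_A(8) = 1.
Pile B, S = {1, 7, 8}:
G(0) = 0
G(1) = mex{0} = 1
G(2) = mex{1} = 0
G(3) = mex{0} = 1
G(4) = mex{1} = 0
G(5) = mex{0} = 1
G(6) = mex{1} = 0
G(7) = mex{0,0} = 1
G(8) = mex{1,1,0} = 2
G(9) = mex{2,0,1} = 3
G(10) = mex{3,1,0} = 2
G(11) = mex{2,0,1} = 3
G(12) = mex{3,1,0} = 2
G(13) = mex{2,0,1} = 3
G(14) = mex{3,1,0} = 2
G(15) = mex{2,2,1} = 0
G(16) = mex{0,3,2} = 1
G(17) = mex{1,2,3} = 0
G(18) = mex{0,3,2} = 1
G(19) = mex{1,2,3} = 0
G(20) = mex{0,3,2} = 1
G(21) = mex{1,2,3} = 0
G(22) = mex{0,0,2} = 1
G_B(22) = 1.
Combined Grundy value = 1 ⊕ 1 = 0.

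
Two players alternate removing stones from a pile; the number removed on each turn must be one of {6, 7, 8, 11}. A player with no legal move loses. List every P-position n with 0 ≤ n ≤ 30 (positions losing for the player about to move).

0, 1, 2, 3, 4, 5, 17, 18, 19, 20, 21, 22

n :  0  1  2  3  4  5  6  7  8  9 10 11 12 13 14 15 16 17 18 19 20 21 22 23 24 25 26 27 28 29 30
G :  0  0  0  0  0  0  1  1  1  1  1  1  2  2  2  2  2  0  0  0  0  0  0  1  1  1  1  1  1  2  2
P-positions are exactly the n with G(n) = 0.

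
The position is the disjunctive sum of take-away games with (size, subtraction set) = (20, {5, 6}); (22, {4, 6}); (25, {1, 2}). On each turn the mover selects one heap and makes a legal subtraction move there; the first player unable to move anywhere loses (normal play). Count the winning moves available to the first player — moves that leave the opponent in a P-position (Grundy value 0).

0

Heap A, S = {5, 6}:
n :  0  1  2  3  4  5  6  7  8  9 10 11 12 13 14 15 16 17 18 19 20
G :  0  0  0  0  0  1  1  1  1  1  2  0  0  0  0  0  1  1  1  1  1
G_A(20) = 1.
Heap B, S = {4, 6}:
G(0) = 0
G(1) = mex{} = 0
G(2) = mex{} = 0
G(3) = mex{} = 0
G(4) = mex{0} = 1
G(5) = mex{0} = 1
G(6) = mex{0,0} = 1
G(7) = mex{0,0} = 1
G(8) = mex{1,0} = 2
G(9) = mex{1,0} = 2
G(10) = mex{1,1} = 0
G(11) = mex{1,1} = 0
G(12) = mex{2,1} = 0
G(13) = mex{2,1} = 0
G(14) = mex{0,2} = 1
G(15) = mex{0,2} = 1
G(16) = mex{0,0} = 1
G(17) = mex{0,0} = 1
G(18) = mex{1,0} = 2
G(19) = mex{1,0} = 2
G(20) = mex{1,1} = 0
G(21) = mex{1,1} = 0
G(22) = mex{2,1} = 0
G_B(22) = 0.
Heap C, S = {1, 2}:
G(0) = 0
G(1) = mex{0} = 1
G(2) = mex{1,0} = 2
G(3) = mex{2,1} = 0
G(4) = mex{0,2} = 1
G(5) = mex{1,0} = 2
G(6) = mex{2,1} = 0
G(7) = mex{0,2} = 1
G(8) = mex{1,0} = 2
G(9) = mex{2,1} = 0
G(10) = mex{0,2} = 1
G(11) = mex{1,0} = 2
G(12) = mex{2,1} = 0
G(13) = mex{0,2} = 1
G(14) = mex{1,0} = 2
G(15) = mex{2,1} = 0
G(16) = mex{0,2} = 1
G(17) = mex{1,0} = 2
G(18) = mex{2,1} = 0
G(19) = mex{0,2} = 1
G(20) = mex{1,0} = 2
G(21) = mex{2,1} = 0
G(22) = mex{0,2} = 1
G(23) = mex{1,0} = 2
G(24) = mex{2,1} = 0
G(25) = mex{0,2} = 1
G_C(25) = 1.
Combined Grundy value = 1 ⊕ 0 ⊕ 1 = 0.
A winning move leaves total XOR = 0, i.e. changes one component's Grundy value g to g ⊕ X where X is the current total.
Heap A: target g' = 1⊕0 = 1, but every legal move changes the Grundy value (mex property), so 0 moves.
Heap B: target g' = 0⊕0 = 0, but every legal move changes the Grundy value (mex property), so 0 moves.
Heap C: target g' = 1⊕0 = 1, but every legal move changes the Grundy value (mex property), so 0 moves.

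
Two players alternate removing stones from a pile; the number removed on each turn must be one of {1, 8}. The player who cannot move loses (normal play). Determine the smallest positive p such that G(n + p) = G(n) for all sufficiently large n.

G(0) = 0
G(1) = mex{0} = 1
G(2) = mex{1} = 0
G(3) = mex{0} = 1
G(4) = mex{1} = 0
G(5) = mex{0} = 1
G(6) = mex{1} = 0
G(7) = mex{0} = 1
G(8) = mex{1,0} = 2
G(9) = mex{2,1} = 0
G(10) = mex{0,0} = 1
G(11) = mex{1,1} = 0
G(12) = mex{0,0} = 1
G(13) = mex{1,1} = 0
G(14) = mex{0,0} = 1
G(15) = mex{1,1} = 0
G(16) = mex{0,2} = 1
G(17) = mex{1,0} = 2
G(18) = mex{2,1} = 0
G(19) = mex{0,0} = 1
G(n+9) = G(n) holds for n = 0,…,7 (a full window of length max(S) = 8), so the sequence is purely periodic with period 9.

9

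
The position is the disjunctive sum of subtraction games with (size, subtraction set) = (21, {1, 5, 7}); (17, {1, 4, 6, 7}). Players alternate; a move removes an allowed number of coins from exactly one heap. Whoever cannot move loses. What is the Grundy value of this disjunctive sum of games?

3

Heap A, S = {1, 5, 7}:
n :  0  1  2  3  4  5  6  7  8  9 10 11 12 13 14 15 16 17 18 19 20 21
G :  0  1  0  1  0  1  0  1  0  1  0  1  0  1  0  1  0  1  0  1  0  1
G_A(21) = 1.
Heap B, S = {1, 4, 6, 7}:
n :  0  1  2  3  4  5  6  7  8  9 10 11 12 13 14 15 16 17
G :  0  1  0  1  2  0  1  2  3  2  0  1  2  0  1  0  1  2
G_B(17) = 2.
Combined Grundy value = 1 ⊕ 2 = 3.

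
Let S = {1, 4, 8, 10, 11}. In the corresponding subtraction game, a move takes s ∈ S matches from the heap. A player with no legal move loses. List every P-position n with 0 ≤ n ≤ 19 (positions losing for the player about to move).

0, 2, 5, 7, 14, 19

n :  0  1  2  3  4  5  6  7  8  9 10 11 12 13 14 15 16 17 18 19
G :  0  1  0  1  2  0  1  0  1  2  3  2  3  4  0  1  2  3  2  0
P-positions are exactly the n with G(n) = 0.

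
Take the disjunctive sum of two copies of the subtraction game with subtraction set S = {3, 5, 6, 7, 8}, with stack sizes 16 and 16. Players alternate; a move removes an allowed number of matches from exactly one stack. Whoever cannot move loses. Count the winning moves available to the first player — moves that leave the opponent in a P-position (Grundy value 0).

All stacks use S = {3, 5, 6, 7, 8}:
G(0) = 0
G(1) = mex{} = 0
G(2) = mex{} = 0
G(3) = mex{0} = 1
G(4) = mex{0} = 1
G(5) = mex{0,0} = 1
G(6) = mex{1,0,0} = 2
G(7) = mex{1,0,0,0} = 2
G(8) = mex{1,1,0,0,0} = 2
G(9) = mex{2,1,1,0,0} = 3
G(10) = mex{2,1,1,1,0} = 3
G(11) = mex{2,2,1,1,1} = 0
G(12) = mex{3,2,2,1,1} = 0
G(13) = mex{3,2,2,2,1} = 0
G(14) = mex{0,3,2,2,2} = 1
G(15) = mex{0,3,3,2,2} = 1
G(16) = mex{0,0,3,3,2} = 1
Stack A: G(16) = 1.
Stack B: G(16) = 1.
Combined Grundy value = 1 ⊕ 1 = 0.
A winning move leaves total XOR = 0, i.e. changes one component's Grundy value g to g ⊕ X where X is the current total.
Stack A: target g' = 1⊕0 = 1, but every legal move changes the Grundy value (mex property), so 0 moves.
Stack B: target g' = 1⊕0 = 1, but every legal move changes the Grundy value (mex property), so 0 moves.

0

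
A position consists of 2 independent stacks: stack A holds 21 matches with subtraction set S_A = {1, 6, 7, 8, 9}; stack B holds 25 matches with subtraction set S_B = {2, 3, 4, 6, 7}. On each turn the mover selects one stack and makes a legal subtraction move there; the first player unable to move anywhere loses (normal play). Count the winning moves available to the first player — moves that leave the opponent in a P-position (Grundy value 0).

0

Stack A, S = {1, 6, 7, 8, 9}:
G(0) = 0
G(1) = mex{0} = 1
G(2) = mex{1} = 0
G(3) = mex{0} = 1
G(4) = mex{1} = 0
G(5) = mex{0} = 1
G(6) = mex{1,0} = 2
G(7) = mex{2,1,0} = 3
G(8) = mex{3,0,1,0} = 2
G(9) = mex{2,1,0,1,0} = 3
G(10) = mex{3,0,1,0,1} = 2
G(11) = mex{2,1,0,1,0} = 3
G(12) = mex{3,2,1,0,1} = 4
G(13) = mex{4,3,2,1,0} = 5
G(14) = mex{5,2,3,2,1} = 0
G(15) = mex{0,3,2,3,2} = 1
G(16) = mex{1,2,3,2,3} = 0
G(17) = mex{0,3,2,3,2} = 1
G(18) = mex{1,4,3,2,3} = 0
G(19) = mex{0,5,4,3,2} = 1
G(20) = mex{1,0,5,4,3} = 2
G(21) = mex{2,1,0,5,4} = 3
G_A(21) = 3.
Stack B, S = {2, 3, 4, 6, 7}:
G(0) = 0
G(1) = mex{} = 0
G(2) = mex{0} = 1
G(3) = mex{0,0} = 1
G(4) = mex{1,0,0} = 2
G(5) = mex{1,1,0} = 2
G(6) = mex{2,1,1,0} = 3
G(7) = mex{2,2,1,0,0} = 3
G(8) = mex{3,2,2,1,0} = 4
G(9) = mex{3,3,2,1,1} = 0
G(10) = mex{4,3,3,2,1} = 0
G(11) = mex{0,4,3,2,2} = 1
G(12) = mex{0,0,4,3,2} = 1
G(13) = mex{1,0,0,3,3} = 2
G(14) = mex{1,1,0,4,3} = 2
G(15) = mex{2,1,1,0,4} = 3
G(16) = mex{2,2,1,0,0} = 3
G(17) = mex{3,2,2,1,0} = 4
G(18) = mex{3,3,2,1,1} = 0
G(19) = mex{4,3,3,2,1} = 0
G(20) = mex{0,4,3,2,2} = 1
G(21) = mex{0,0,4,3,2} = 1
G(22) = mex{1,0,0,3,3} = 2
G(23) = mex{1,1,0,4,3} = 2
G(24) = mex{2,1,1,0,4} = 3
G(25) = mex{2,2,1,0,0} = 3
G_B(25) = 3.
Combined Grundy value = 3 ⊕ 3 = 0.
A winning move leaves total XOR = 0, i.e. changes one component's Grundy value g to g ⊕ X where X is the current total.
Stack A: target g' = 3⊕0 = 3, but every legal move changes the Grundy value (mex property), so 0 moves.
Stack B: target g' = 3⊕0 = 3, but every legal move changes the Grundy value (mex property), so 0 moves.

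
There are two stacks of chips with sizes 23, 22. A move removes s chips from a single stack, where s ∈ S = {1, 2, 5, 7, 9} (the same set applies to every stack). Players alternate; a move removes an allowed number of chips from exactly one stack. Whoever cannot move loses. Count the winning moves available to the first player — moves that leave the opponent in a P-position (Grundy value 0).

All stacks use S = {1, 2, 5, 7, 9}:
n :  0  1  2  3  4  5  6  7  8  9 10 11 12 13 14 15 16 17 18 19 20 21 22 23
G :  0  1  2  0  1  2  0  1  2  3  4  5  3  4  0  1  2  0  1  2  0  1  2  3
Stack A: G(23) = 3.
Stack B: G(22) = 2.
Combined Grundy value = 3 ⊕ 2 = 1.
A winning move leaves total XOR = 0, i.e. changes one component's Grundy value g to g ⊕ X where X is the current total.
Stack A: need g' = 3⊕1 = 2. Options: 23−1→G=2, 23−2→G=1, 23−5→G=1, 23−7→G=2, 23−9→G=0. Hits: 2.
Stack B: need g' = 2⊕1 = 3. Options: 22−1→G=1, 22−2→G=0, 22−5→G=0, 22−7→G=1, 22−9→G=4. Hits: 0.

2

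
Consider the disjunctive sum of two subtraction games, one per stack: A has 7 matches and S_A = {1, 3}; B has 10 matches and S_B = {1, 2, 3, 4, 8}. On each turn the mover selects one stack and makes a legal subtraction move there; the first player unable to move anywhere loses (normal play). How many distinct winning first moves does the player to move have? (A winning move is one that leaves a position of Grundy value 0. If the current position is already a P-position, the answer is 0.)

3

Stack A, S = {1, 3}:
n : 0 1 2 3 4 5 6 7
G : 0 1 0 1 0 1 0 1
G_A(7) = 1.
Stack B, S = {1, 2, 3, 4, 8}:
n :  0  1  2  3  4  5  6  7  8  9 10
G :  0  1  2  3  4  0  1  2  3  4  0
G_B(10) = 0.
Combined Grundy value = 1 ⊕ 0 = 1.
A winning move leaves total XOR = 0, i.e. changes one component's Grundy value g to g ⊕ X where X is the current total.
Stack A: need g' = 1⊕1 = 0. Options: 7−1→G=0, 7−3→G=0. Hits: 2.
Stack B: need g' = 0⊕1 = 1. Options: 10−1→G=4, 10−2→G=3, 10−3→G=2, 10−4→G=1, 10−8→G=2. Hits: 1.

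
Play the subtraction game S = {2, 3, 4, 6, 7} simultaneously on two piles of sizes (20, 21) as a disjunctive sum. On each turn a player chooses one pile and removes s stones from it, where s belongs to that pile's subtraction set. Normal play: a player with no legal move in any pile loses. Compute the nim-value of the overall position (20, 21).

All piles use S = {2, 3, 4, 6, 7}:
G(0) = 0
G(1) = mex{} = 0
G(2) = mex{0} = 1
G(3) = mex{0,0} = 1
G(4) = mex{1,0,0} = 2
G(5) = mex{1,1,0} = 2
G(6) = mex{2,1,1,0} = 3
G(7) = mex{2,2,1,0,0} = 3
G(8) = mex{3,2,2,1,0} = 4
G(9) = mex{3,3,2,1,1} = 0
G(10) = mex{4,3,3,2,1} = 0
G(11) = mex{0,4,3,2,2} = 1
G(12) = mex{0,0,4,3,2} = 1
G(13) = mex{1,0,0,3,3} = 2
G(14) = mex{1,1,0,4,3} = 2
G(15) = mex{2,1,1,0,4} = 3
G(16) = mex{2,2,1,0,0} = 3
G(17) = mex{3,2,2,1,0} = 4
G(18) = mex{3,3,2,1,1} = 0
G(19) = mex{4,3,3,2,1} = 0
G(20) = mex{0,4,3,2,2} = 1
G(21) = mex{0,0,4,3,2} = 1
Pile A: G(20) = 1.
Pile B: G(21) = 1.
Combined Grundy value = 1 ⊕ 1 = 0.

0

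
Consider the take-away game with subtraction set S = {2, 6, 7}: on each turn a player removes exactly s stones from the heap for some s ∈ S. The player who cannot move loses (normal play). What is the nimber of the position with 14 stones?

0

G(0) = 0
G(1) = mex{} = 0
G(2) = mex{0} = 1
G(3) = mex{0} = 1
G(4) = mex{1} = 0
G(5) = mex{1} = 0
G(6) = mex{0,0} = 1
G(7) = mex{0,0,0} = 1
G(8) = mex{1,1,0} = 2
G(9) = mex{1,1,1} = 0
G(10) = mex{2,0,1} = 3
G(11) = mex{0,0,0} = 1
G(12) = mex{3,1,0} = 2
G(13) = mex{1,1,1} = 0
G(14) = mex{2,2,1} = 0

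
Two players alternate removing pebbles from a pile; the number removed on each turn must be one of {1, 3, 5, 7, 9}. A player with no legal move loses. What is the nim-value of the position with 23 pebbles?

1

G(0) = 0
G(1) = mex{0} = 1
G(2) = mex{1} = 0
G(3) = mex{0,0} = 1
G(4) = mex{1,1} = 0
G(5) = mex{0,0,0} = 1
G(6) = mex{1,1,1} = 0
G(7) = mex{0,0,0,0} = 1
G(8) = mex{1,1,1,1} = 0
G(9) = mex{0,0,0,0,0} = 1
G(10) = mex{1,1,1,1,1} = 0
G(11) = mex{0,0,0,0,0} = 1
G(12) = mex{1,1,1,1,1} = 0
G(13) = mex{0,0,0,0,0} = 1
G(14) = mex{1,1,1,1,1} = 0
G(15) = mex{0,0,0,0,0} = 1
G(16) = mex{1,1,1,1,1} = 0
G(17) = mex{0,0,0,0,0} = 1
G(18) = mex{1,1,1,1,1} = 0
G(19) = mex{0,0,0,0,0} = 1
G(20) = mex{1,1,1,1,1} = 0
G(21) = mex{0,0,0,0,0} = 1
G(22) = mex{1,1,1,1,1} = 0
G(23) = mex{0,0,0,0,0} = 1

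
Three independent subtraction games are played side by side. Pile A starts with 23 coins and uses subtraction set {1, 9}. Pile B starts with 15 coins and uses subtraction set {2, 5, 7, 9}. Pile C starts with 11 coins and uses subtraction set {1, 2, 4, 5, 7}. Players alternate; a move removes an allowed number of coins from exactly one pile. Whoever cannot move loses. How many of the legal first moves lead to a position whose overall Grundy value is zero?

Pile A, S = {1, 9}:
n :  0  1  2  3  4  5  6  7  8  9 10 11 12 13 14 15 16 17 18 19 20 21 22 23
G :  0  1  0  1  0  1  0  1  0  1  0  1  0  1  0  1  0  1  0  1  0  1  0  1
G_A(23) = 1.
Pile B, S = {2, 5, 7, 9}:
G(0) = 0
G(1) = mex{} = 0
G(2) = mex{0} = 1
G(3) = mex{0} = 1
G(4) = mex{1} = 0
G(5) = mex{1,0} = 2
G(6) = mex{0,0} = 1
G(7) = mex{2,1,0} = 3
G(8) = mex{1,1,0} = 2
G(9) = mex{3,0,1,0} = 2
G(10) = mex{2,2,1,0} = 3
G(11) = mex{2,1,0,1} = 3
G(12) = mex{3,3,2,1} = 0
G(13) = mex{3,2,1,0} = 4
G(14) = mex{0,2,3,2} = 1
G(15) = mex{4,3,2,1} = 0
G_B(15) = 0.
Pile C, S = {1, 2, 4, 5, 7}:
G(0) = 0
G(1) = mex{0} = 1
G(2) = mex{1,0} = 2
G(3) = mex{2,1} = 0
G(4) = mex{0,2,0} = 1
G(5) = mex{1,0,1,0} = 2
G(6) = mex{2,1,2,1} = 0
G(7) = mex{0,2,0,2,0} = 1
G(8) = mex{1,0,1,0,1} = 2
G(9) = mex{2,1,2,1,2} = 0
G(10) = mex{0,2,0,2,0} = 1
G(11) = mex{1,0,1,0,1} = 2
G_C(11) = 2.
Combined Grundy value = 1 ⊕ 0 ⊕ 2 = 3.
A winning move leaves total XOR = 0, i.e. changes one component's Grundy value g to g ⊕ X where X is the current total.
Pile A: need g' = 1⊕3 = 2. Options: 23−1→G=0, 23−9→G=0. Hits: 0.
Pile B: need g' = 0⊕3 = 3. Options: 15−2→G=4, 15−5→G=3, 15−7→G=2, 15−9→G=1. Hits: 1.
Pile C: need g' = 2⊕3 = 1. Options: 11−1→G=1, 11−2→G=0, 11−4→G=1, 11−5→G=0, 11−7→G=1. Hits: 3.

4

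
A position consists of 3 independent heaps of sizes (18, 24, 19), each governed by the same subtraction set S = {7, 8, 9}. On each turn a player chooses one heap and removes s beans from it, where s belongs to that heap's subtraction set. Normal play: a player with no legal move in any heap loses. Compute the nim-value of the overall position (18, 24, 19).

1

All heaps use S = {7, 8, 9}:
n :  0  1  2  3  4  5  6  7  8  9 10 11 12 13 14 15 16 17 18 19 20 21 22 23 24
G :  0  0  0  0  0  0  0  1  1  1  1  1  1  1  2  2  0  0  0  0  0  0  0  1  1
Heap A: G(18) = 0.
Heap B: G(24) = 1.
Heap C: G(19) = 0.
Combined Grundy value = 0 ⊕ 1 ⊕ 0 = 1.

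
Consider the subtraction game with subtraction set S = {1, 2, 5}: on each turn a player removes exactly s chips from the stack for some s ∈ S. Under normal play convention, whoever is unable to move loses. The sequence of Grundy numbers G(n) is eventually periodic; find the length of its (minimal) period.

n :  0  1  2  3  4  5  6  7  8  9 10 11 12 13 14
G :  0  1  2  0  1  2  0  1  2  0  1  2  0  1  2
G(n+3) = G(n) holds for n = 0,…,4 (a full window of length max(S) = 5), so the sequence is purely periodic with period 3.

3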